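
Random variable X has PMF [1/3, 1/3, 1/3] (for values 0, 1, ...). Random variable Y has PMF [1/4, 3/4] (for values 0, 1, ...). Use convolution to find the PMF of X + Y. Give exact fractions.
P(X+Y=k) = Σ_i P(X=i)·P(Y=k-i) — a convolution of [1/3, 1/3, 1/3] and [1/4, 3/4]. P(X+Y=0) = (1/3)×(1/4) = 1/12; P(X+Y=1) = (1/3)×(3/4) + (1/3)×(1/4) = 1/4 + 1/12 = 1/3; P(X+Y=2) = (1/3)×(3/4) + (1/3)×(1/4) = 1/4 + 1/12 = 1/3; P(X+Y=3) = (1/3)×(3/4) = 1/4. PMF: [1/12, 1/3, 1/3, 1/4] (sums to 1 ✓)

[1/12, 1/3, 1/3, 1/4]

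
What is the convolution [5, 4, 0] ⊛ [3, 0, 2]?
y[0] = 5×3 = 15; y[1] = 5×0 + 4×3 = 12; y[2] = 5×2 + 4×0 + 0×3 = 10; y[3] = 4×2 + 0×0 = 8; y[4] = 0×2 = 0

[15, 12, 10, 8, 0]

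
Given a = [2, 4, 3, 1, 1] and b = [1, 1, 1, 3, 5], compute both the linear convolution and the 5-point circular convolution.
Linear: y_lin[0] = 2×1 = 2; y_lin[1] = 2×1 + 4×1 = 6; y_lin[2] = 2×1 + 4×1 + 3×1 = 9; y_lin[3] = 2×3 + 4×1 + 3×1 + 1×1 = 14; y_lin[4] = 2×5 + 4×3 + 3×1 + 1×1 + 1×1 = 27; y_lin[5] = 4×5 + 3×3 + 1×1 + 1×1 = 31; y_lin[6] = 3×5 + 1×3 + 1×1 = 19; y_lin[7] = 1×5 + 1×3 = 8; y_lin[8] = 1×5 = 5 → [2, 6, 9, 14, 27, 31, 19, 8, 5]. Circular (length 5): y[0] = 2×1 + 4×5 + 3×3 + 1×1 + 1×1 = 33; y[1] = 2×1 + 4×1 + 3×5 + 1×3 + 1×1 = 25; y[2] = 2×1 + 4×1 + 3×1 + 1×5 + 1×3 = 17; y[3] = 2×3 + 4×1 + 3×1 + 1×1 + 1×5 = 19; y[4] = 2×5 + 4×3 + 3×1 + 1×1 + 1×1 = 27 → [33, 25, 17, 19, 27]

Linear: [2, 6, 9, 14, 27, 31, 19, 8, 5], Circular: [33, 25, 17, 19, 27]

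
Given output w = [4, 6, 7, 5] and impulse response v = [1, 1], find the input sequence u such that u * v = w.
Deconvolve w=[4, 6, 7, 5] by v=[1, 1]. Since v[0]=1, solve forward: u[0] = w[0] / 1 = 4; u[1] = (w[1] - 4×1) / 1 = 2; u[2] = (w[2] - 2×1) / 1 = 5. So u = [4, 2, 5]. Check by forward convolution: w[0] = 4×1 = 4; w[1] = 4×1 + 2×1 = 6; w[2] = 2×1 + 5×1 = 7; w[3] = 5×1 = 5

[4, 2, 5]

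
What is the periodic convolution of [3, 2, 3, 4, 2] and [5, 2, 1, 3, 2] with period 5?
Use y[k] = Σ_j u[j]·v[(k-j) mod 5]. y[0] = 3×5 + 2×2 + 3×3 + 4×1 + 2×2 = 36; y[1] = 3×2 + 2×5 + 3×2 + 4×3 + 2×1 = 36; y[2] = 3×1 + 2×2 + 3×5 + 4×2 + 2×3 = 36; y[3] = 3×3 + 2×1 + 3×2 + 4×5 + 2×2 = 41; y[4] = 3×2 + 2×3 + 3×1 + 4×2 + 2×5 = 33. Result: [36, 36, 36, 41, 33]

[36, 36, 36, 41, 33]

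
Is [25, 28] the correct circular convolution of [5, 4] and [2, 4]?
Recompute circular convolution of [5, 4] and [2, 4]: y[0] = 5×2 + 4×4 = 26; y[1] = 5×4 + 4×2 = 28 → [26, 28]. Compare to given [25, 28]: they differ at index 0: given 25, correct 26, so answer: No

No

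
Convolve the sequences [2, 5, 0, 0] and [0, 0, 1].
y[0] = 2×0 = 0; y[1] = 2×0 + 5×0 = 0; y[2] = 2×1 + 5×0 + 0×0 = 2; y[3] = 5×1 + 0×0 + 0×0 = 5; y[4] = 0×1 + 0×0 = 0; y[5] = 0×1 = 0

[0, 0, 2, 5, 0, 0]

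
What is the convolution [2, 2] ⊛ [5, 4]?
y[0] = 2×5 = 10; y[1] = 2×4 + 2×5 = 18; y[2] = 2×4 = 8

[10, 18, 8]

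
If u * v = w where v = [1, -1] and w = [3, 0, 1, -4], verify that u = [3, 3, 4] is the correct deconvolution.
Forward-compute [3, 3, 4] * [1, -1]: w[0] = 3×1 = 3; w[1] = 3×-1 + 3×1 = 0; w[2] = 3×-1 + 4×1 = 1; w[3] = 4×-1 = -4 → [3, 0, 1, -4]. Matches given w = [3, 0, 1, -4], so verified.

Verified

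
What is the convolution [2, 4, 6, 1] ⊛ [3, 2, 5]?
y[0] = 2×3 = 6; y[1] = 2×2 + 4×3 = 16; y[2] = 2×5 + 4×2 + 6×3 = 36; y[3] = 4×5 + 6×2 + 1×3 = 35; y[4] = 6×5 + 1×2 = 32; y[5] = 1×5 = 5

[6, 16, 36, 35, 32, 5]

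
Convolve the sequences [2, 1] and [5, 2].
y[0] = 2×5 = 10; y[1] = 2×2 + 1×5 = 9; y[2] = 1×2 = 2

[10, 9, 2]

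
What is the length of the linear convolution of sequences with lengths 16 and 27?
Linear/full convolution length: m + n - 1 = 16 + 27 - 1 = 42

42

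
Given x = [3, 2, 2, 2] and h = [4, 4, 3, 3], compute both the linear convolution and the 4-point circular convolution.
Linear: y_lin[0] = 3×4 = 12; y_lin[1] = 3×4 + 2×4 = 20; y_lin[2] = 3×3 + 2×4 + 2×4 = 25; y_lin[3] = 3×3 + 2×3 + 2×4 + 2×4 = 31; y_lin[4] = 2×3 + 2×3 + 2×4 = 20; y_lin[5] = 2×3 + 2×3 = 12; y_lin[6] = 2×3 = 6 → [12, 20, 25, 31, 20, 12, 6]. Circular (length 4): y[0] = 3×4 + 2×3 + 2×3 + 2×4 = 32; y[1] = 3×4 + 2×4 + 2×3 + 2×3 = 32; y[2] = 3×3 + 2×4 + 2×4 + 2×3 = 31; y[3] = 3×3 + 2×3 + 2×4 + 2×4 = 31 → [32, 32, 31, 31]

Linear: [12, 20, 25, 31, 20, 12, 6], Circular: [32, 32, 31, 31]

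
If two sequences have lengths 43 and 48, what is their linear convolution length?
Linear/full convolution length: m + n - 1 = 43 + 48 - 1 = 90

90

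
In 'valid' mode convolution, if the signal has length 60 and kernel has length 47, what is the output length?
'Valid' mode counts only positions where the kernel fully overlaps the signal: m - n + 1 = 60 - 47 + 1 = 14

14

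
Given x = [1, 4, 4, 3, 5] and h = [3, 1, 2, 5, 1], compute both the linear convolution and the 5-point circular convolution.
Linear: y_lin[0] = 1×3 = 3; y_lin[1] = 1×1 + 4×3 = 13; y_lin[2] = 1×2 + 4×1 + 4×3 = 18; y_lin[3] = 1×5 + 4×2 + 4×1 + 3×3 = 26; y_lin[4] = 1×1 + 4×5 + 4×2 + 3×1 + 5×3 = 47; y_lin[5] = 4×1 + 4×5 + 3×2 + 5×1 = 35; y_lin[6] = 4×1 + 3×5 + 5×2 = 29; y_lin[7] = 3×1 + 5×5 = 28; y_lin[8] = 5×1 = 5 → [3, 13, 18, 26, 47, 35, 29, 28, 5]. Circular (length 5): y[0] = 1×3 + 4×1 + 4×5 + 3×2 + 5×1 = 38; y[1] = 1×1 + 4×3 + 4×1 + 3×5 + 5×2 = 42; y[2] = 1×2 + 4×1 + 4×3 + 3×1 + 5×5 = 46; y[3] = 1×5 + 4×2 + 4×1 + 3×3 + 5×1 = 31; y[4] = 1×1 + 4×5 + 4×2 + 3×1 + 5×3 = 47 → [38, 42, 46, 31, 47]

Linear: [3, 13, 18, 26, 47, 35, 29, 28, 5], Circular: [38, 42, 46, 31, 47]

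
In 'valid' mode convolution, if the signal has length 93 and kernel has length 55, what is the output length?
'Valid' mode counts only positions where the kernel fully overlaps the signal: m - n + 1 = 93 - 55 + 1 = 39

39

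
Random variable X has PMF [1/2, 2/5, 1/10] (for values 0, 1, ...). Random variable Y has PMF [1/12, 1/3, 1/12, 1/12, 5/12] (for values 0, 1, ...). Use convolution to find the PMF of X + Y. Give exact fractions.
P(X+Y=k) = Σ_i P(X=i)·P(Y=k-i) — a convolution of [1/2, 2/5, 1/10] and [1/12, 1/3, 1/12, 1/12, 5/12]. P(X+Y=0) = (1/2)×(1/12) = 1/24; P(X+Y=1) = (1/2)×(1/3) + (2/5)×(1/12) = 1/6 + 1/30 = 1/5; P(X+Y=2) = (1/2)×(1/12) + (2/5)×(1/3) + (1/10)×(1/12) = 1/24 + 2/15 + 1/120 = 11/60; P(X+Y=3) = (1/2)×(1/12) + (2/5)×(1/12) + (1/10)×(1/3) = 1/24 + 1/30 + 1/30 = 13/120; P(X+Y=4) = (1/2)×(5/12) + (2/5)×(1/12) + (1/10)×(1/12) = 5/24 + 1/30 + 1/120 = 1/4; P(X+Y=5) = (2/5)×(5/12) + (1/10)×(1/12) = 1/6 + 1/120 = 7/40; P(X+Y=6) = (1/10)×(5/12) = 1/24. PMF: [1/24, 1/5, 11/60, 13/120, 1/4, 7/40, 1/24] (sums to 1 ✓)

[1/24, 1/5, 11/60, 13/120, 1/4, 7/40, 1/24]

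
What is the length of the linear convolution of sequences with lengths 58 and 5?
Linear/full convolution length: m + n - 1 = 58 + 5 - 1 = 62

62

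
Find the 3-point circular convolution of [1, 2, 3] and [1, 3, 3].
Use y[k] = Σ_j a[j]·b[(k-j) mod 3]. y[0] = 1×1 + 2×3 + 3×3 = 16; y[1] = 1×3 + 2×1 + 3×3 = 14; y[2] = 1×3 + 2×3 + 3×1 = 12. Result: [16, 14, 12]

[16, 14, 12]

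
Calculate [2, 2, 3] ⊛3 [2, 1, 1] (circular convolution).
Use y[k] = Σ_j a[j]·b[(k-j) mod 3]. y[0] = 2×2 + 2×1 + 3×1 = 9; y[1] = 2×1 + 2×2 + 3×1 = 9; y[2] = 2×1 + 2×1 + 3×2 = 10. Result: [9, 9, 10]

[9, 9, 10]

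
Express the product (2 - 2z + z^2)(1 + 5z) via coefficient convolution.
Ascending coefficients: a = [2, -2, 1], b = [1, 5]. c[0] = 2×1 = 2; c[1] = 2×5 + -2×1 = 8; c[2] = -2×5 + 1×1 = -9; c[3] = 1×5 = 5. Result coefficients: [2, 8, -9, 5] → 2 + 8z - 9z^2 + 5z^3

2 + 8z - 9z^2 + 5z^3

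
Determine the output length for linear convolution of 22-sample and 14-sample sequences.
Linear/full convolution length: m + n - 1 = 22 + 14 - 1 = 35

35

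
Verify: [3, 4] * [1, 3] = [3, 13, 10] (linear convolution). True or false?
Recompute linear convolution of [3, 4] and [1, 3]: y[0] = 3×1 = 3; y[1] = 3×3 + 4×1 = 13; y[2] = 4×3 = 12 → [3, 13, 12]. Compare to given [3, 13, 10]: they differ at index 2: given 10, correct 12, so answer: No

No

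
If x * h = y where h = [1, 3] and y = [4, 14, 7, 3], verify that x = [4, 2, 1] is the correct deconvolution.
Forward-compute [4, 2, 1] * [1, 3]: y[0] = 4×1 = 4; y[1] = 4×3 + 2×1 = 14; y[2] = 2×3 + 1×1 = 7; y[3] = 1×3 = 3 → [4, 14, 7, 3]. Matches given y = [4, 14, 7, 3], so verified.

Verified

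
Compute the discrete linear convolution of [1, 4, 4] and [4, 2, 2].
y[0] = 1×4 = 4; y[1] = 1×2 + 4×4 = 18; y[2] = 1×2 + 4×2 + 4×4 = 26; y[3] = 4×2 + 4×2 = 16; y[4] = 4×2 = 8

[4, 18, 26, 16, 8]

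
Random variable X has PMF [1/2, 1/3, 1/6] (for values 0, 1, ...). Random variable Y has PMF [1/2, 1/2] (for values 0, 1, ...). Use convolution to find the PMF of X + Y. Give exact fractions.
P(X+Y=k) = Σ_i P(X=i)·P(Y=k-i) — a convolution of [1/2, 1/3, 1/6] and [1/2, 1/2]. P(X+Y=0) = (1/2)×(1/2) = 1/4; P(X+Y=1) = (1/2)×(1/2) + (1/3)×(1/2) = 1/4 + 1/6 = 5/12; P(X+Y=2) = (1/3)×(1/2) + (1/6)×(1/2) = 1/6 + 1/12 = 1/4; P(X+Y=3) = (1/6)×(1/2) = 1/12. PMF: [1/4, 5/12, 1/4, 1/12] (sums to 1 ✓)

[1/4, 5/12, 1/4, 1/12]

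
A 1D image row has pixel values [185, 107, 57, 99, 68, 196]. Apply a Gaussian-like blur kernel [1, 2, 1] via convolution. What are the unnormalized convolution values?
Convolve image row [185, 107, 57, 99, 68, 196] with kernel [1, 2, 1]: y[0] = 185×1 = 185; y[1] = 185×2 + 107×1 = 477; y[2] = 185×1 + 107×2 + 57×1 = 456; y[3] = 107×1 + 57×2 + 99×1 = 320; y[4] = 57×1 + 99×2 + 68×1 = 323; y[5] = 99×1 + 68×2 + 196×1 = 431; y[6] = 68×1 + 196×2 = 460; y[7] = 196×1 = 196 → [185, 477, 456, 320, 323, 431, 460, 196]. Normalization factor = sum(kernel) = 4.

[185, 477, 456, 320, 323, 431, 460, 196]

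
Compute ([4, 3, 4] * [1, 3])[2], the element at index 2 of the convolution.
Use y[k] = Σ_i a[i]·b[k-i] at k=2. y[2] = 3×3 + 4×1 = 13

13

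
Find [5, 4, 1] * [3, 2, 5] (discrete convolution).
y[0] = 5×3 = 15; y[1] = 5×2 + 4×3 = 22; y[2] = 5×5 + 4×2 + 1×3 = 36; y[3] = 4×5 + 1×2 = 22; y[4] = 1×5 = 5

[15, 22, 36, 22, 5]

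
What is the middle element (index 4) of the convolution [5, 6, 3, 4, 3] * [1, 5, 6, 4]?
Use y[k] = Σ_i a[i]·b[k-i] at k=4. y[4] = 6×4 + 3×6 + 4×5 + 3×1 = 65

65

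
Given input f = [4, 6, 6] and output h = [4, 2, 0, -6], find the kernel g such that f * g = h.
Output length 4 = len(f) + len(g) - 1 ⇒ len(g) = 2. Solve g forward using g[k] = (h[k] - Σ_{i≥1} f[i]·g[k-i]) / f[0]: g[0] = h[0] / f[0] = 4 / 4 = 1; g[1] = (h[1] - 6×1) / f[0] = (2 - 6×1) / 4 = -1. So g = [1, -1]. Forward-check [4, 6, 6] * [1, -1]: h[0] = 4×1 = 4; h[1] = 4×-1 + 6×1 = 2; h[2] = 6×-1 + 6×1 = 0; h[3] = 6×-1 = -6 → [4, 2, 0, -6] ✓

[1, -1]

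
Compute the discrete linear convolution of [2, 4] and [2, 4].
y[0] = 2×2 = 4; y[1] = 2×4 + 4×2 = 16; y[2] = 4×4 = 16

[4, 16, 16]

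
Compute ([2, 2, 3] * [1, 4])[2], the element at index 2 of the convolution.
Use y[k] = Σ_i a[i]·b[k-i] at k=2. y[2] = 2×4 + 3×1 = 11

11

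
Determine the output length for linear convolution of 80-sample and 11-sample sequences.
Linear/full convolution length: m + n - 1 = 80 + 11 - 1 = 90

90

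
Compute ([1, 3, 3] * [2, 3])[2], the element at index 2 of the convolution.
Use y[k] = Σ_i a[i]·b[k-i] at k=2. y[2] = 3×3 + 3×2 = 15

15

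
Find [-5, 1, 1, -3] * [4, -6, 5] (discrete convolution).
y[0] = -5×4 = -20; y[1] = -5×-6 + 1×4 = 34; y[2] = -5×5 + 1×-6 + 1×4 = -27; y[3] = 1×5 + 1×-6 + -3×4 = -13; y[4] = 1×5 + -3×-6 = 23; y[5] = -3×5 = -15

[-20, 34, -27, -13, 23, -15]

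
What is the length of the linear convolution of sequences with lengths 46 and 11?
Linear/full convolution length: m + n - 1 = 46 + 11 - 1 = 56

56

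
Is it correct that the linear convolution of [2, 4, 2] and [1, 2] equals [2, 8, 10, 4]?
Recompute linear convolution of [2, 4, 2] and [1, 2]: y[0] = 2×1 = 2; y[1] = 2×2 + 4×1 = 8; y[2] = 4×2 + 2×1 = 10; y[3] = 2×2 = 4 → [2, 8, 10, 4]. Given [2, 8, 10, 4] matches, so answer: Yes

Yes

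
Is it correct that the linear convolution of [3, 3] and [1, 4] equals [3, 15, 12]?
Recompute linear convolution of [3, 3] and [1, 4]: y[0] = 3×1 = 3; y[1] = 3×4 + 3×1 = 15; y[2] = 3×4 = 12 → [3, 15, 12]. Given [3, 15, 12] matches, so answer: Yes

Yes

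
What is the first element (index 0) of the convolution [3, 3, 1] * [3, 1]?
Use y[k] = Σ_i a[i]·b[k-i] at k=0. y[0] = 3×3 = 9

9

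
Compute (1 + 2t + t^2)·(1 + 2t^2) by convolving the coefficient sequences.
Ascending coefficients: a = [1, 2, 1], b = [1, 0, 2]. c[0] = 1×1 = 1; c[1] = 1×0 + 2×1 = 2; c[2] = 1×2 + 2×0 + 1×1 = 3; c[3] = 2×2 + 1×0 = 4; c[4] = 1×2 = 2. Result coefficients: [1, 2, 3, 4, 2] → 1 + 2t + 3t^2 + 4t^3 + 2t^4

1 + 2t + 3t^2 + 4t^3 + 2t^4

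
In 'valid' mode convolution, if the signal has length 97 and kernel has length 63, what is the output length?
'Valid' mode counts only positions where the kernel fully overlaps the signal: m - n + 1 = 97 - 63 + 1 = 35

35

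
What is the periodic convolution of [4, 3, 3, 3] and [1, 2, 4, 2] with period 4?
Use y[k] = Σ_j a[j]·b[(k-j) mod 4]. y[0] = 4×1 + 3×2 + 3×4 + 3×2 = 28; y[1] = 4×2 + 3×1 + 3×2 + 3×4 = 29; y[2] = 4×4 + 3×2 + 3×1 + 3×2 = 31; y[3] = 4×2 + 3×4 + 3×2 + 3×1 = 29. Result: [28, 29, 31, 29]

[28, 29, 31, 29]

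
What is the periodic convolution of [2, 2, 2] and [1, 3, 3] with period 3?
Use y[k] = Σ_j a[j]·b[(k-j) mod 3]. y[0] = 2×1 + 2×3 + 2×3 = 14; y[1] = 2×3 + 2×1 + 2×3 = 14; y[2] = 2×3 + 2×3 + 2×1 = 14. Result: [14, 14, 14]

[14, 14, 14]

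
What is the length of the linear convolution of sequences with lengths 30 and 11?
Linear/full convolution length: m + n - 1 = 30 + 11 - 1 = 40

40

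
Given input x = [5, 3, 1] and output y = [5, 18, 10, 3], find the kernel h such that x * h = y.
Output length 4 = len(x) + len(h) - 1 ⇒ len(h) = 2. Solve h forward using h[k] = (y[k] - Σ_{i≥1} x[i]·h[k-i]) / x[0]: h[0] = y[0] / x[0] = 5 / 5 = 1; h[1] = (y[1] - 3×1) / x[0] = (18 - 3×1) / 5 = 3. So h = [1, 3]. Forward-check [5, 3, 1] * [1, 3]: y[0] = 5×1 = 5; y[1] = 5×3 + 3×1 = 18; y[2] = 3×3 + 1×1 = 10; y[3] = 1×3 = 3 → [5, 18, 10, 3] ✓

[1, 3]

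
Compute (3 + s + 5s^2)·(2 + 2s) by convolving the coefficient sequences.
Ascending coefficients: a = [3, 1, 5], b = [2, 2]. c[0] = 3×2 = 6; c[1] = 3×2 + 1×2 = 8; c[2] = 1×2 + 5×2 = 12; c[3] = 5×2 = 10. Result coefficients: [6, 8, 12, 10] → 6 + 8s + 12s^2 + 10s^3

6 + 8s + 12s^2 + 10s^3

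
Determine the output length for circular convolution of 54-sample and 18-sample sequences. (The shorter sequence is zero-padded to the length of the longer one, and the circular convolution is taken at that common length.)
Circular convolution (zero-padding the shorter input) has length max(m, n) = max(54, 18) = 54

54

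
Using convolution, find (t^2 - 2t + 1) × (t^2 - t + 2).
Ascending coefficients: a = [1, -2, 1], b = [2, -1, 1]. c[0] = 1×2 = 2; c[1] = 1×-1 + -2×2 = -5; c[2] = 1×1 + -2×-1 + 1×2 = 5; c[3] = -2×1 + 1×-1 = -3; c[4] = 1×1 = 1. Result coefficients: [2, -5, 5, -3, 1] → t^4 - 3t^3 + 5t^2 - 5t + 2

t^4 - 3t^3 + 5t^2 - 5t + 2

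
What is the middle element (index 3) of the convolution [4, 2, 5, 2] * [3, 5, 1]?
Use y[k] = Σ_i a[i]·b[k-i] at k=3. y[3] = 2×1 + 5×5 + 2×3 = 33

33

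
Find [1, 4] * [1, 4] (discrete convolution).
y[0] = 1×1 = 1; y[1] = 1×4 + 4×1 = 8; y[2] = 4×4 = 16

[1, 8, 16]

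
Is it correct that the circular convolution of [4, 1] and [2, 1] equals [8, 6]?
Recompute circular convolution of [4, 1] and [2, 1]: y[0] = 4×2 + 1×1 = 9; y[1] = 4×1 + 1×2 = 6 → [9, 6]. Compare to given [8, 6]: they differ at index 0: given 8, correct 9, so answer: No

No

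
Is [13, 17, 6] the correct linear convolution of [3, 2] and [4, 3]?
Recompute linear convolution of [3, 2] and [4, 3]: y[0] = 3×4 = 12; y[1] = 3×3 + 2×4 = 17; y[2] = 2×3 = 6 → [12, 17, 6]. Compare to given [13, 17, 6]: they differ at index 0: given 13, correct 12, so answer: No

No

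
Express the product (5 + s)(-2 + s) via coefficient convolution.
Ascending coefficients: a = [5, 1], b = [-2, 1]. c[0] = 5×-2 = -10; c[1] = 5×1 + 1×-2 = 3; c[2] = 1×1 = 1. Result coefficients: [-10, 3, 1] → -10 + 3s + s^2

-10 + 3s + s^2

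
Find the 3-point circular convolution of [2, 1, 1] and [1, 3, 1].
Use y[k] = Σ_j x[j]·h[(k-j) mod 3]. y[0] = 2×1 + 1×1 + 1×3 = 6; y[1] = 2×3 + 1×1 + 1×1 = 8; y[2] = 2×1 + 1×3 + 1×1 = 6. Result: [6, 8, 6]

[6, 8, 6]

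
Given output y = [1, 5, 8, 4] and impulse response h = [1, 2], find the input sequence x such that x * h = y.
Deconvolve y=[1, 5, 8, 4] by h=[1, 2]. Since h[0]=1, solve forward: x[0] = y[0] / 1 = 1; x[1] = (y[1] - 1×2) / 1 = 3; x[2] = (y[2] - 3×2) / 1 = 2. So x = [1, 3, 2]. Check by forward convolution: y[0] = 1×1 = 1; y[1] = 1×2 + 3×1 = 5; y[2] = 3×2 + 2×1 = 8; y[3] = 2×2 = 4

[1, 3, 2]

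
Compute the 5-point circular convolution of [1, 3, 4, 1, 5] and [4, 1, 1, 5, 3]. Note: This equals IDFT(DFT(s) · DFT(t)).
Either evaluate y[k] = Σ_j s[j]·t[(k-j) mod 5] directly, or use IDFT(DFT(s) · DFT(t)). y[0] = 1×4 + 3×3 + 4×5 + 1×1 + 5×1 = 39; y[1] = 1×1 + 3×4 + 4×3 + 1×5 + 5×1 = 35; y[2] = 1×1 + 3×1 + 4×4 + 1×3 + 5×5 = 48; y[3] = 1×5 + 3×1 + 4×1 + 1×4 + 5×3 = 31; y[4] = 1×3 + 3×5 + 4×1 + 1×1 + 5×4 = 43. Result: [39, 35, 48, 31, 43]

[39, 35, 48, 31, 43]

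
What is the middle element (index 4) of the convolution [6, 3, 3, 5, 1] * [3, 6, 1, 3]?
Use y[k] = Σ_i a[i]·b[k-i] at k=4. y[4] = 3×3 + 3×1 + 5×6 + 1×3 = 45

45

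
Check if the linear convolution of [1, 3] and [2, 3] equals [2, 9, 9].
Recompute linear convolution of [1, 3] and [2, 3]: y[0] = 1×2 = 2; y[1] = 1×3 + 3×2 = 9; y[2] = 3×3 = 9 → [2, 9, 9]. Given [2, 9, 9] matches, so answer: Yes

Yes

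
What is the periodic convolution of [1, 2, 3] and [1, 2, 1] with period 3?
Use y[k] = Σ_j s[j]·t[(k-j) mod 3]. y[0] = 1×1 + 2×1 + 3×2 = 9; y[1] = 1×2 + 2×1 + 3×1 = 7; y[2] = 1×1 + 2×2 + 3×1 = 8. Result: [9, 7, 8]

[9, 7, 8]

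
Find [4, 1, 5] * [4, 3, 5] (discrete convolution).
y[0] = 4×4 = 16; y[1] = 4×3 + 1×4 = 16; y[2] = 4×5 + 1×3 + 5×4 = 43; y[3] = 1×5 + 5×3 = 20; y[4] = 5×5 = 25

[16, 16, 43, 20, 25]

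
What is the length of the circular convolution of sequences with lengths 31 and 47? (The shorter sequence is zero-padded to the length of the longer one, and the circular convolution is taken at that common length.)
Circular convolution (zero-padding the shorter input) has length max(m, n) = max(31, 47) = 47

47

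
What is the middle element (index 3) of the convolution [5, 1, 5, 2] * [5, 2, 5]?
Use y[k] = Σ_i a[i]·b[k-i] at k=3. y[3] = 1×5 + 5×2 + 2×5 = 25

25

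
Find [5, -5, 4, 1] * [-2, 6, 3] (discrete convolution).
y[0] = 5×-2 = -10; y[1] = 5×6 + -5×-2 = 40; y[2] = 5×3 + -5×6 + 4×-2 = -23; y[3] = -5×3 + 4×6 + 1×-2 = 7; y[4] = 4×3 + 1×6 = 18; y[5] = 1×3 = 3

[-10, 40, -23, 7, 18, 3]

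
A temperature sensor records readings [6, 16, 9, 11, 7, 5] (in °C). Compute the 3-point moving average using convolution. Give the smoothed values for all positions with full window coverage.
3-point moving average kernel = [1, 1, 1]. Apply in 'valid' mode (full window coverage): avg[0] = (6 + 16 + 9) / 3 = 10.33; avg[1] = (16 + 9 + 11) / 3 = 12.0; avg[2] = (9 + 11 + 7) / 3 = 9.0; avg[3] = (11 + 7 + 5) / 3 = 7.67. Smoothed values: [10.33, 12.0, 9.0, 7.67]

[10.33, 12.0, 9.0, 7.67]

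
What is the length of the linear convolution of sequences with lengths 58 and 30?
Linear/full convolution length: m + n - 1 = 58 + 30 - 1 = 87

87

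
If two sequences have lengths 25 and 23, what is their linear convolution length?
Linear/full convolution length: m + n - 1 = 25 + 23 - 1 = 47

47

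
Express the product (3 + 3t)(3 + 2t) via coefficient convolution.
Ascending coefficients: a = [3, 3], b = [3, 2]. c[0] = 3×3 = 9; c[1] = 3×2 + 3×3 = 15; c[2] = 3×2 = 6. Result coefficients: [9, 15, 6] → 9 + 15t + 6t^2

9 + 15t + 6t^2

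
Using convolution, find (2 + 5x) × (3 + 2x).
Ascending coefficients: a = [2, 5], b = [3, 2]. c[0] = 2×3 = 6; c[1] = 2×2 + 5×3 = 19; c[2] = 5×2 = 10. Result coefficients: [6, 19, 10] → 6 + 19x + 10x^2

6 + 19x + 10x^2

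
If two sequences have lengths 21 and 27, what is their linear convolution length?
Linear/full convolution length: m + n - 1 = 21 + 27 - 1 = 47

47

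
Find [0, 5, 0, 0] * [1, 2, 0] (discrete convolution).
y[0] = 0×1 = 0; y[1] = 0×2 + 5×1 = 5; y[2] = 0×0 + 5×2 + 0×1 = 10; y[3] = 5×0 + 0×2 + 0×1 = 0; y[4] = 0×0 + 0×2 = 0; y[5] = 0×0 = 0

[0, 5, 10, 0, 0, 0]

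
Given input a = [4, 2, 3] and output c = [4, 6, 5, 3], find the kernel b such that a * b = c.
Output length 4 = len(a) + len(b) - 1 ⇒ len(b) = 2. Solve b forward using b[k] = (c[k] - Σ_{i≥1} a[i]·b[k-i]) / a[0]: b[0] = c[0] / a[0] = 4 / 4 = 1; b[1] = (c[1] - 2×1) / a[0] = (6 - 2×1) / 4 = 1. So b = [1, 1]. Forward-check [4, 2, 3] * [1, 1]: c[0] = 4×1 = 4; c[1] = 4×1 + 2×1 = 6; c[2] = 2×1 + 3×1 = 5; c[3] = 3×1 = 3 → [4, 6, 5, 3] ✓

[1, 1]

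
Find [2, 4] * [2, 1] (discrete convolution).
y[0] = 2×2 = 4; y[1] = 2×1 + 4×2 = 10; y[2] = 4×1 = 4

[4, 10, 4]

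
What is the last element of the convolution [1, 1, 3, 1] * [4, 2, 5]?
Use y[k] = Σ_i a[i]·b[k-i] at k=5. y[5] = 1×5 = 5

5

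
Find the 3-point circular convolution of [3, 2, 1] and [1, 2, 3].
Use y[k] = Σ_j x[j]·h[(k-j) mod 3]. y[0] = 3×1 + 2×3 + 1×2 = 11; y[1] = 3×2 + 2×1 + 1×3 = 11; y[2] = 3×3 + 2×2 + 1×1 = 14. Result: [11, 11, 14]

[11, 11, 14]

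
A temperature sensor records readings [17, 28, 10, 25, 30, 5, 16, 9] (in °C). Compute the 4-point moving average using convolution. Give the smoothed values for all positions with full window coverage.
4-point moving average kernel = [1, 1, 1, 1]. Apply in 'valid' mode (full window coverage): avg[0] = (17 + 28 + 10 + 25) / 4 = 20.0; avg[1] = (28 + 10 + 25 + 30) / 4 = 23.25; avg[2] = (10 + 25 + 30 + 5) / 4 = 17.5; avg[3] = (25 + 30 + 5 + 16) / 4 = 19.0; avg[4] = (30 + 5 + 16 + 9) / 4 = 15.0. Smoothed values: [20.0, 23.25, 17.5, 19.0, 15.0]

[20.0, 23.25, 17.5, 19.0, 15.0]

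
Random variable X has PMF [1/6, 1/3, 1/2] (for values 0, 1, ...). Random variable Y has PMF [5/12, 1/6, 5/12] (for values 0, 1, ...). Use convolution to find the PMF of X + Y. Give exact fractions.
P(X+Y=k) = Σ_i P(X=i)·P(Y=k-i) — a convolution of [1/6, 1/3, 1/2] and [5/12, 1/6, 5/12]. P(X+Y=0) = (1/6)×(5/12) = 5/72; P(X+Y=1) = (1/6)×(1/6) + (1/3)×(5/12) = 1/36 + 5/36 = 1/6; P(X+Y=2) = (1/6)×(5/12) + (1/3)×(1/6) + (1/2)×(5/12) = 5/72 + 1/18 + 5/24 = 1/3; P(X+Y=3) = (1/3)×(5/12) + (1/2)×(1/6) = 5/36 + 1/12 = 2/9; P(X+Y=4) = (1/2)×(5/12) = 5/24. PMF: [5/72, 1/6, 1/3, 2/9, 5/24] (sums to 1 ✓)

[5/72, 1/6, 1/3, 2/9, 5/24]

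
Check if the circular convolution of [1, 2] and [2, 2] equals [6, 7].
Recompute circular convolution of [1, 2] and [2, 2]: y[0] = 1×2 + 2×2 = 6; y[1] = 1×2 + 2×2 = 6 → [6, 6]. Compare to given [6, 7]: they differ at index 1: given 7, correct 6, so answer: No

No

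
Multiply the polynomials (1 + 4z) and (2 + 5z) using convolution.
Ascending coefficients: a = [1, 4], b = [2, 5]. c[0] = 1×2 = 2; c[1] = 1×5 + 4×2 = 13; c[2] = 4×5 = 20. Result coefficients: [2, 13, 20] → 2 + 13z + 20z^2

2 + 13z + 20z^2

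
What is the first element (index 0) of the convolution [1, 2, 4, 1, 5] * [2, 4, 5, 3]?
Use y[k] = Σ_i a[i]·b[k-i] at k=0. y[0] = 1×2 = 2

2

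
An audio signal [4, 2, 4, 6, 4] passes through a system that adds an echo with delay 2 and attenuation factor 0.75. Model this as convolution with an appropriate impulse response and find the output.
Direct-path + delayed-attenuated-path model → impulse response h = [1, 0, 0.75] (1 at lag 0, 0.75 at lag 2). Output y[n] = x[n] + 0.75·x[n - 2] (with x[n] = 0 outside 0..4): y[0] = 4 + 0.75×0 = 4; y[1] = 2 + 0.75×0 = 2; y[2] = 4 + 0.75×4 = 7.0; y[3] = 6 + 0.75×2 = 7.5; y[4] = 4 + 0.75×4 = 7.0; y[5] = 0 + 0.75×6 = 4.5; y[6] = 0 + 0.75×4 = 3.0. So y = [4, 2, 7.0, 7.5, 7.0, 4.5, 3.0]

[4, 2, 7.0, 7.5, 7.0, 4.5, 3.0]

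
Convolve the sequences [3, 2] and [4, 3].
y[0] = 3×4 = 12; y[1] = 3×3 + 2×4 = 17; y[2] = 2×3 = 6

[12, 17, 6]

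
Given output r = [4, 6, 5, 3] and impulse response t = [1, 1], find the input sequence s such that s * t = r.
Deconvolve r=[4, 6, 5, 3] by t=[1, 1]. Since t[0]=1, solve forward: s[0] = r[0] / 1 = 4; s[1] = (r[1] - 4×1) / 1 = 2; s[2] = (r[2] - 2×1) / 1 = 3. So s = [4, 2, 3]. Check by forward convolution: r[0] = 4×1 = 4; r[1] = 4×1 + 2×1 = 6; r[2] = 2×1 + 3×1 = 5; r[3] = 3×1 = 3

[4, 2, 3]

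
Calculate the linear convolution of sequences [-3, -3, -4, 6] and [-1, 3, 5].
y[0] = -3×-1 = 3; y[1] = -3×3 + -3×-1 = -6; y[2] = -3×5 + -3×3 + -4×-1 = -20; y[3] = -3×5 + -4×3 + 6×-1 = -33; y[4] = -4×5 + 6×3 = -2; y[5] = 6×5 = 30

[3, -6, -20, -33, -2, 30]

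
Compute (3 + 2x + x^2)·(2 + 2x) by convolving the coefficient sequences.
Ascending coefficients: a = [3, 2, 1], b = [2, 2]. c[0] = 3×2 = 6; c[1] = 3×2 + 2×2 = 10; c[2] = 2×2 + 1×2 = 6; c[3] = 1×2 = 2. Result coefficients: [6, 10, 6, 2] → 6 + 10x + 6x^2 + 2x^3

6 + 10x + 6x^2 + 2x^3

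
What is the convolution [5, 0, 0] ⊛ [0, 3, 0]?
y[0] = 5×0 = 0; y[1] = 5×3 + 0×0 = 15; y[2] = 5×0 + 0×3 + 0×0 = 0; y[3] = 0×0 + 0×3 = 0; y[4] = 0×0 = 0

[0, 15, 0, 0, 0]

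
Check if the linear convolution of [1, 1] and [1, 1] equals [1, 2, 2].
Recompute linear convolution of [1, 1] and [1, 1]: y[0] = 1×1 = 1; y[1] = 1×1 + 1×1 = 2; y[2] = 1×1 = 1 → [1, 2, 1]. Compare to given [1, 2, 2]: they differ at index 2: given 2, correct 1, so answer: No

No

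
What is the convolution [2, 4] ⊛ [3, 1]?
y[0] = 2×3 = 6; y[1] = 2×1 + 4×3 = 14; y[2] = 4×1 = 4

[6, 14, 4]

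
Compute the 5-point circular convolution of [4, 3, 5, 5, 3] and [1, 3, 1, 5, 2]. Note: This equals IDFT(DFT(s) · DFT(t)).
Either evaluate y[k] = Σ_j s[j]·t[(k-j) mod 5] directly, or use IDFT(DFT(s) · DFT(t)). y[0] = 4×1 + 3×2 + 5×5 + 5×1 + 3×3 = 49; y[1] = 4×3 + 3×1 + 5×2 + 5×5 + 3×1 = 53; y[2] = 4×1 + 3×3 + 5×1 + 5×2 + 3×5 = 43; y[3] = 4×5 + 3×1 + 5×3 + 5×1 + 3×2 = 49; y[4] = 4×2 + 3×5 + 5×1 + 5×3 + 3×1 = 46. Result: [49, 53, 43, 49, 46]

[49, 53, 43, 49, 46]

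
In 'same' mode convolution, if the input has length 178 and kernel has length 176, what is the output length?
'Same' mode returns an output with the same length as the input: 178

178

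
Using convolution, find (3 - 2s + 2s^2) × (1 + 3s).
Ascending coefficients: a = [3, -2, 2], b = [1, 3]. c[0] = 3×1 = 3; c[1] = 3×3 + -2×1 = 7; c[2] = -2×3 + 2×1 = -4; c[3] = 2×3 = 6. Result coefficients: [3, 7, -4, 6] → 3 + 7s - 4s^2 + 6s^3

3 + 7s - 4s^2 + 6s^3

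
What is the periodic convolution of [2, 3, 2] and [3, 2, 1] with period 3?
Use y[k] = Σ_j x[j]·h[(k-j) mod 3]. y[0] = 2×3 + 3×1 + 2×2 = 13; y[1] = 2×2 + 3×3 + 2×1 = 15; y[2] = 2×1 + 3×2 + 2×3 = 14. Result: [13, 15, 14]

[13, 15, 14]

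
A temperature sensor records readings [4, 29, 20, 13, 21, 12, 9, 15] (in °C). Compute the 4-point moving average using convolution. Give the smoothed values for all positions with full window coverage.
4-point moving average kernel = [1, 1, 1, 1]. Apply in 'valid' mode (full window coverage): avg[0] = (4 + 29 + 20 + 13) / 4 = 16.5; avg[1] = (29 + 20 + 13 + 21) / 4 = 20.75; avg[2] = (20 + 13 + 21 + 12) / 4 = 16.5; avg[3] = (13 + 21 + 12 + 9) / 4 = 13.75; avg[4] = (21 + 12 + 9 + 15) / 4 = 14.25. Smoothed values: [16.5, 20.75, 16.5, 13.75, 14.25]

[16.5, 20.75, 16.5, 13.75, 14.25]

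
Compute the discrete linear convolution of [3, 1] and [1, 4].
y[0] = 3×1 = 3; y[1] = 3×4 + 1×1 = 13; y[2] = 1×4 = 4

[3, 13, 4]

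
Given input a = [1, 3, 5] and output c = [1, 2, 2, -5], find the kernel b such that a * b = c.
Output length 4 = len(a) + len(b) - 1 ⇒ len(b) = 2. Solve b forward using b[k] = (c[k] - Σ_{i≥1} a[i]·b[k-i]) / a[0]: b[0] = c[0] / a[0] = 1 / 1 = 1; b[1] = (c[1] - 3×1) / a[0] = (2 - 3×1) / 1 = -1. So b = [1, -1]. Forward-check [1, 3, 5] * [1, -1]: c[0] = 1×1 = 1; c[1] = 1×-1 + 3×1 = 2; c[2] = 3×-1 + 5×1 = 2; c[3] = 5×-1 = -5 → [1, 2, 2, -5] ✓

[1, -1]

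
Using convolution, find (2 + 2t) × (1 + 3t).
Ascending coefficients: a = [2, 2], b = [1, 3]. c[0] = 2×1 = 2; c[1] = 2×3 + 2×1 = 8; c[2] = 2×3 = 6. Result coefficients: [2, 8, 6] → 2 + 8t + 6t^2

2 + 8t + 6t^2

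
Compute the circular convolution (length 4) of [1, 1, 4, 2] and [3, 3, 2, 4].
Use y[k] = Σ_j f[j]·g[(k-j) mod 4]. y[0] = 1×3 + 1×4 + 4×2 + 2×3 = 21; y[1] = 1×3 + 1×3 + 4×4 + 2×2 = 26; y[2] = 1×2 + 1×3 + 4×3 + 2×4 = 25; y[3] = 1×4 + 1×2 + 4×3 + 2×3 = 24. Result: [21, 26, 25, 24]

[21, 26, 25, 24]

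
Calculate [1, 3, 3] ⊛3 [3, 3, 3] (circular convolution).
Use y[k] = Σ_j f[j]·g[(k-j) mod 3]. y[0] = 1×3 + 3×3 + 3×3 = 21; y[1] = 1×3 + 3×3 + 3×3 = 21; y[2] = 1×3 + 3×3 + 3×3 = 21. Result: [21, 21, 21]

[21, 21, 21]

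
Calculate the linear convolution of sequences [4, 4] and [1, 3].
y[0] = 4×1 = 4; y[1] = 4×3 + 4×1 = 16; y[2] = 4×3 = 12

[4, 16, 12]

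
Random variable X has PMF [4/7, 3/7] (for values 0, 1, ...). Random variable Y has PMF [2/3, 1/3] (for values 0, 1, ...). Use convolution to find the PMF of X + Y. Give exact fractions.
P(X+Y=k) = Σ_i P(X=i)·P(Y=k-i) — a convolution of [4/7, 3/7] and [2/3, 1/3]. P(X+Y=0) = (4/7)×(2/3) = 8/21; P(X+Y=1) = (4/7)×(1/3) + (3/7)×(2/3) = 4/21 + 2/7 = 10/21; P(X+Y=2) = (3/7)×(1/3) = 1/7. PMF: [8/21, 10/21, 1/7] (sums to 1 ✓)

[8/21, 10/21, 1/7]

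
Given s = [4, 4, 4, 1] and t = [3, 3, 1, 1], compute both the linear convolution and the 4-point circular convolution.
Linear: y_lin[0] = 4×3 = 12; y_lin[1] = 4×3 + 4×3 = 24; y_lin[2] = 4×1 + 4×3 + 4×3 = 28; y_lin[3] = 4×1 + 4×1 + 4×3 + 1×3 = 23; y_lin[4] = 4×1 + 4×1 + 1×3 = 11; y_lin[5] = 4×1 + 1×1 = 5; y_lin[6] = 1×1 = 1 → [12, 24, 28, 23, 11, 5, 1]. Circular (length 4): y[0] = 4×3 + 4×1 + 4×1 + 1×3 = 23; y[1] = 4×3 + 4×3 + 4×1 + 1×1 = 29; y[2] = 4×1 + 4×3 + 4×3 + 1×1 = 29; y[3] = 4×1 + 4×1 + 4×3 + 1×3 = 23 → [23, 29, 29, 23]

Linear: [12, 24, 28, 23, 11, 5, 1], Circular: [23, 29, 29, 23]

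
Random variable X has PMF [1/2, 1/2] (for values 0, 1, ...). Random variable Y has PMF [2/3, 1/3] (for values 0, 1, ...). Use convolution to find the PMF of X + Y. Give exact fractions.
P(X+Y=k) = Σ_i P(X=i)·P(Y=k-i) — a convolution of [1/2, 1/2] and [2/3, 1/3]. P(X+Y=0) = (1/2)×(2/3) = 1/3; P(X+Y=1) = (1/2)×(1/3) + (1/2)×(2/3) = 1/6 + 1/3 = 1/2; P(X+Y=2) = (1/2)×(1/3) = 1/6. PMF: [1/3, 1/2, 1/6] (sums to 1 ✓)

[1/3, 1/2, 1/6]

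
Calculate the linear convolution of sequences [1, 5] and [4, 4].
y[0] = 1×4 = 4; y[1] = 1×4 + 5×4 = 24; y[2] = 5×4 = 20

[4, 24, 20]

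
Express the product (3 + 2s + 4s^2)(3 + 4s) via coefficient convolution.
Ascending coefficients: a = [3, 2, 4], b = [3, 4]. c[0] = 3×3 = 9; c[1] = 3×4 + 2×3 = 18; c[2] = 2×4 + 4×3 = 20; c[3] = 4×4 = 16. Result coefficients: [9, 18, 20, 16] → 9 + 18s + 20s^2 + 16s^3

9 + 18s + 20s^2 + 16s^3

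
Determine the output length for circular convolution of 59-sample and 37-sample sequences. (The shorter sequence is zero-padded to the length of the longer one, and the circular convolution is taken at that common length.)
Circular convolution (zero-padding the shorter input) has length max(m, n) = max(59, 37) = 59

59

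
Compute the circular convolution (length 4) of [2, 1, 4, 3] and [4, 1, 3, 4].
Use y[k] = Σ_j s[j]·t[(k-j) mod 4]. y[0] = 2×4 + 1×4 + 4×3 + 3×1 = 27; y[1] = 2×1 + 1×4 + 4×4 + 3×3 = 31; y[2] = 2×3 + 1×1 + 4×4 + 3×4 = 35; y[3] = 2×4 + 1×3 + 4×1 + 3×4 = 27. Result: [27, 31, 35, 27]

[27, 31, 35, 27]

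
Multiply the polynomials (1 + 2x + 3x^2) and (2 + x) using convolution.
Ascending coefficients: a = [1, 2, 3], b = [2, 1]. c[0] = 1×2 = 2; c[1] = 1×1 + 2×2 = 5; c[2] = 2×1 + 3×2 = 8; c[3] = 3×1 = 3. Result coefficients: [2, 5, 8, 3] → 2 + 5x + 8x^2 + 3x^3

2 + 5x + 8x^2 + 3x^3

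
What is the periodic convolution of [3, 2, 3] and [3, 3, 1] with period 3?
Use y[k] = Σ_j x[j]·h[(k-j) mod 3]. y[0] = 3×3 + 2×1 + 3×3 = 20; y[1] = 3×3 + 2×3 + 3×1 = 18; y[2] = 3×1 + 2×3 + 3×3 = 18. Result: [20, 18, 18]

[20, 18, 18]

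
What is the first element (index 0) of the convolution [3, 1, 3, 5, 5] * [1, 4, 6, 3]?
Use y[k] = Σ_i a[i]·b[k-i] at k=0. y[0] = 3×1 = 3

3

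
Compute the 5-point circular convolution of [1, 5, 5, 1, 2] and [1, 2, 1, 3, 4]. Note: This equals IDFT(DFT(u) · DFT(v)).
Either evaluate y[k] = Σ_j u[j]·v[(k-j) mod 5] directly, or use IDFT(DFT(u) · DFT(v)). y[0] = 1×1 + 5×4 + 5×3 + 1×1 + 2×2 = 41; y[1] = 1×2 + 5×1 + 5×4 + 1×3 + 2×1 = 32; y[2] = 1×1 + 5×2 + 5×1 + 1×4 + 2×3 = 26; y[3] = 1×3 + 5×1 + 5×2 + 1×1 + 2×4 = 27; y[4] = 1×4 + 5×3 + 5×1 + 1×2 + 2×1 = 28. Result: [41, 32, 26, 27, 28]

[41, 32, 26, 27, 28]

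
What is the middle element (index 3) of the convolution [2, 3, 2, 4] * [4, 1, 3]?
Use y[k] = Σ_i a[i]·b[k-i] at k=3. y[3] = 3×3 + 2×1 + 4×4 = 27

27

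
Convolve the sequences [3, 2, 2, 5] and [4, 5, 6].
y[0] = 3×4 = 12; y[1] = 3×5 + 2×4 = 23; y[2] = 3×6 + 2×5 + 2×4 = 36; y[3] = 2×6 + 2×5 + 5×4 = 42; y[4] = 2×6 + 5×5 = 37; y[5] = 5×6 = 30

[12, 23, 36, 42, 37, 30]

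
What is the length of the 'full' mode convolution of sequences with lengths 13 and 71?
Linear/full convolution length: m + n - 1 = 13 + 71 - 1 = 83

83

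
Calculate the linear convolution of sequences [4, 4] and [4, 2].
y[0] = 4×4 = 16; y[1] = 4×2 + 4×4 = 24; y[2] = 4×2 = 8

[16, 24, 8]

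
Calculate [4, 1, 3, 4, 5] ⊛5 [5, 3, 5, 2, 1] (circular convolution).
Use y[k] = Σ_j x[j]·h[(k-j) mod 5]. y[0] = 4×5 + 1×1 + 3×2 + 4×5 + 5×3 = 62; y[1] = 4×3 + 1×5 + 3×1 + 4×2 + 5×5 = 53; y[2] = 4×5 + 1×3 + 3×5 + 4×1 + 5×2 = 52; y[3] = 4×2 + 1×5 + 3×3 + 4×5 + 5×1 = 47; y[4] = 4×1 + 1×2 + 3×5 + 4×3 + 5×5 = 58. Result: [62, 53, 52, 47, 58]

[62, 53, 52, 47, 58]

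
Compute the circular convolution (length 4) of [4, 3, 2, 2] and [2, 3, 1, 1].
Use y[k] = Σ_j x[j]·h[(k-j) mod 4]. y[0] = 4×2 + 3×1 + 2×1 + 2×3 = 19; y[1] = 4×3 + 3×2 + 2×1 + 2×1 = 22; y[2] = 4×1 + 3×3 + 2×2 + 2×1 = 19; y[3] = 4×1 + 3×1 + 2×3 + 2×2 = 17. Result: [19, 22, 19, 17]

[19, 22, 19, 17]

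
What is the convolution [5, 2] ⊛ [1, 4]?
y[0] = 5×1 = 5; y[1] = 5×4 + 2×1 = 22; y[2] = 2×4 = 8

[5, 22, 8]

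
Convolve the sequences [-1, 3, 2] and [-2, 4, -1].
y[0] = -1×-2 = 2; y[1] = -1×4 + 3×-2 = -10; y[2] = -1×-1 + 3×4 + 2×-2 = 9; y[3] = 3×-1 + 2×4 = 5; y[4] = 2×-1 = -2

[2, -10, 9, 5, -2]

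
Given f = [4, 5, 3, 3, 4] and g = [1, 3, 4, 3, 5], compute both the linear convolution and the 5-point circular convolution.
Linear: y_lin[0] = 4×1 = 4; y_lin[1] = 4×3 + 5×1 = 17; y_lin[2] = 4×4 + 5×3 + 3×1 = 34; y_lin[3] = 4×3 + 5×4 + 3×3 + 3×1 = 44; y_lin[4] = 4×5 + 5×3 + 3×4 + 3×3 + 4×1 = 60; y_lin[5] = 5×5 + 3×3 + 3×4 + 4×3 = 58; y_lin[6] = 3×5 + 3×3 + 4×4 = 40; y_lin[7] = 3×5 + 4×3 = 27; y_lin[8] = 4×5 = 20 → [4, 17, 34, 44, 60, 58, 40, 27, 20]. Circular (length 5): y[0] = 4×1 + 5×5 + 3×3 + 3×4 + 4×3 = 62; y[1] = 4×3 + 5×1 + 3×5 + 3×3 + 4×4 = 57; y[2] = 4×4 + 5×3 + 3×1 + 3×5 + 4×3 = 61; y[3] = 4×3 + 5×4 + 3×3 + 3×1 + 4×5 = 64; y[4] = 4×5 + 5×3 + 3×4 + 3×3 + 4×1 = 60 → [62, 57, 61, 64, 60]

Linear: [4, 17, 34, 44, 60, 58, 40, 27, 20], Circular: [62, 57, 61, 64, 60]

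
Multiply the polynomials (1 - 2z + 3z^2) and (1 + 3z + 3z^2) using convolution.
Ascending coefficients: a = [1, -2, 3], b = [1, 3, 3]. c[0] = 1×1 = 1; c[1] = 1×3 + -2×1 = 1; c[2] = 1×3 + -2×3 + 3×1 = 0; c[3] = -2×3 + 3×3 = 3; c[4] = 3×3 = 9. Result coefficients: [1, 1, 0, 3, 9] → 1 + z + 3z^3 + 9z^4

1 + z + 3z^3 + 9z^4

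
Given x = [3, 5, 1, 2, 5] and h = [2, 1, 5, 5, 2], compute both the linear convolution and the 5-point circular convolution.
Linear: y_lin[0] = 3×2 = 6; y_lin[1] = 3×1 + 5×2 = 13; y_lin[2] = 3×5 + 5×1 + 1×2 = 22; y_lin[3] = 3×5 + 5×5 + 1×1 + 2×2 = 45; y_lin[4] = 3×2 + 5×5 + 1×5 + 2×1 + 5×2 = 48; y_lin[5] = 5×2 + 1×5 + 2×5 + 5×1 = 30; y_lin[6] = 1×2 + 2×5 + 5×5 = 37; y_lin[7] = 2×2 + 5×5 = 29; y_lin[8] = 5×2 = 10 → [6, 13, 22, 45, 48, 30, 37, 29, 10]. Circular (length 5): y[0] = 3×2 + 5×2 + 1×5 + 2×5 + 5×1 = 36; y[1] = 3×1 + 5×2 + 1×2 + 2×5 + 5×5 = 50; y[2] = 3×5 + 5×1 + 1×2 + 2×2 + 5×5 = 51; y[3] = 3×5 + 5×5 + 1×1 + 2×2 + 5×2 = 55; y[4] = 3×2 + 5×5 + 1×5 + 2×1 + 5×2 = 48 → [36, 50, 51, 55, 48]

Linear: [6, 13, 22, 45, 48, 30, 37, 29, 10], Circular: [36, 50, 51, 55, 48]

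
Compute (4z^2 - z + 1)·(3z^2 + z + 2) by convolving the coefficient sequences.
Ascending coefficients: a = [1, -1, 4], b = [2, 1, 3]. c[0] = 1×2 = 2; c[1] = 1×1 + -1×2 = -1; c[2] = 1×3 + -1×1 + 4×2 = 10; c[3] = -1×3 + 4×1 = 1; c[4] = 4×3 = 12. Result coefficients: [2, -1, 10, 1, 12] → 12z^4 + z^3 + 10z^2 - z + 2

12z^4 + z^3 + 10z^2 - z + 2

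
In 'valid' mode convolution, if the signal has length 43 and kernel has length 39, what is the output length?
'Valid' mode counts only positions where the kernel fully overlaps the signal: m - n + 1 = 43 - 39 + 1 = 5

5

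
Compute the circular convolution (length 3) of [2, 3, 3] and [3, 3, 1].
Use y[k] = Σ_j f[j]·g[(k-j) mod 3]. y[0] = 2×3 + 3×1 + 3×3 = 18; y[1] = 2×3 + 3×3 + 3×1 = 18; y[2] = 2×1 + 3×3 + 3×3 = 20. Result: [18, 18, 20]

[18, 18, 20]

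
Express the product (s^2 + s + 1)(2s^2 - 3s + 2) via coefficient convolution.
Ascending coefficients: a = [1, 1, 1], b = [2, -3, 2]. c[0] = 1×2 = 2; c[1] = 1×-3 + 1×2 = -1; c[2] = 1×2 + 1×-3 + 1×2 = 1; c[3] = 1×2 + 1×-3 = -1; c[4] = 1×2 = 2. Result coefficients: [2, -1, 1, -1, 2] → 2s^4 - s^3 + s^2 - s + 2

2s^4 - s^3 + s^2 - s + 2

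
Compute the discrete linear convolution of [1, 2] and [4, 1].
y[0] = 1×4 = 4; y[1] = 1×1 + 2×4 = 9; y[2] = 2×1 = 2

[4, 9, 2]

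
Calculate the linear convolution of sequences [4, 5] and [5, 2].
y[0] = 4×5 = 20; y[1] = 4×2 + 5×5 = 33; y[2] = 5×2 = 10

[20, 33, 10]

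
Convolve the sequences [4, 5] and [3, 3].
y[0] = 4×3 = 12; y[1] = 4×3 + 5×3 = 27; y[2] = 5×3 = 15

[12, 27, 15]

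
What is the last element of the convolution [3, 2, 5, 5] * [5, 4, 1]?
Use y[k] = Σ_i a[i]·b[k-i] at k=5. y[5] = 5×1 = 5

5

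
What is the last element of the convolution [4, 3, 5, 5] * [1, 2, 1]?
Use y[k] = Σ_i a[i]·b[k-i] at k=5. y[5] = 5×1 = 5

5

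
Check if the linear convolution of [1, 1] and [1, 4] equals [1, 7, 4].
Recompute linear convolution of [1, 1] and [1, 4]: y[0] = 1×1 = 1; y[1] = 1×4 + 1×1 = 5; y[2] = 1×4 = 4 → [1, 5, 4]. Compare to given [1, 7, 4]: they differ at index 1: given 7, correct 5, so answer: No

No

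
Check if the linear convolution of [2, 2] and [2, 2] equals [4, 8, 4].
Recompute linear convolution of [2, 2] and [2, 2]: y[0] = 2×2 = 4; y[1] = 2×2 + 2×2 = 8; y[2] = 2×2 = 4 → [4, 8, 4]. Given [4, 8, 4] matches, so answer: Yes

Yes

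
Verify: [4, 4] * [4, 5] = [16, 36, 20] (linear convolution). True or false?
Recompute linear convolution of [4, 4] and [4, 5]: y[0] = 4×4 = 16; y[1] = 4×5 + 4×4 = 36; y[2] = 4×5 = 20 → [16, 36, 20]. Given [16, 36, 20] matches, so answer: Yes

Yes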